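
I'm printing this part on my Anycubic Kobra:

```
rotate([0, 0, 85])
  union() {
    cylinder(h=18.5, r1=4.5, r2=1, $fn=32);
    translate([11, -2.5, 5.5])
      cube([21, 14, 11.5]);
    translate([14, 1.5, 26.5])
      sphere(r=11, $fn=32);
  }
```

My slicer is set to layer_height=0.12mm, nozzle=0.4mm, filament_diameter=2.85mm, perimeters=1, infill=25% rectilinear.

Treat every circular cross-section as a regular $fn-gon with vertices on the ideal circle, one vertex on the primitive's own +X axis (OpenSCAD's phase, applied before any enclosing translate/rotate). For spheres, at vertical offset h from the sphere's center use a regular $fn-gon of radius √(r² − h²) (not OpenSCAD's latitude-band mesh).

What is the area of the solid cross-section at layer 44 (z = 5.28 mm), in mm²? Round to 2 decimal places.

38.26 mm²

At z = 5.28 mm: the cone contributes a regular 32-gon of circumradius 3.501 (interpolated between r1=4.5 and r2=1 at t=0.285) (area = (32/2)·3.501²·sin(360°/32) = 38.26 mm²); the cube at (11, -2.5) is not intersected at this z (z outside [5.5, 17]); the sphere at (14, 1.5) is not intersected at this z (|z−center|=21.220 > r=11); Taking the union: only the cone is present, so the union is just that shape — area = 38.26 mm²; (rotated 85° about Z; rotation is an isometry so areas/perimeters/island counts are preserved). Overall, the cross-section is a single solid region. Net area = 38.26 mm².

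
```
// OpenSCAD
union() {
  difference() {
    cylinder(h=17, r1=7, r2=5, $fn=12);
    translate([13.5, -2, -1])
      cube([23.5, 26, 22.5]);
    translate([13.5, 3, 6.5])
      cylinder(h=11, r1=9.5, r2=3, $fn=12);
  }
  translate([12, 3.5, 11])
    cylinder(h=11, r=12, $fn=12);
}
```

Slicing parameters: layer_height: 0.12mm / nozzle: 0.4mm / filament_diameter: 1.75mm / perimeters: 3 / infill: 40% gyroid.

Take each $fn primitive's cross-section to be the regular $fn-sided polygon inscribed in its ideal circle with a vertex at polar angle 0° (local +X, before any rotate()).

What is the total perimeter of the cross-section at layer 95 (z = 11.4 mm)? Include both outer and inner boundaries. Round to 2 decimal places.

85.58 mm

At z = 11.4 mm: the cone contributes a regular 12-gon of circumradius 5.659 (interpolated between r1=7 and r2=5 at t=0.671) (perimeter = 2·12·5.659·sin(180°/12) = 35.15 mm); the cube at (13.5, -2) is present — its section is the full 23.5×26 rectangle (perimeter 99.00 mm); the cone at (13.5, 3) (r1=9.5→r2=3) has section circumradius 6.605 here — a regular 12-gon (perimeter = 2·12·6.605·sin(180°/12) = 41.03 mm); After the difference (first − rest): starting from the cone, the 23.5×26 cube at (13.5, -2) misses the remaining region (no effect); the cone at (13.5, 3) misses the remaining region (no effect) — boundary = 35.15 mm; the r=12 cylinder at (12, 3.5) gives a regular 12-gon of circumradius 12 (constant along its height) (perimeter = 2·12·12.000·sin(180°/12) = 74.54 mm); Merging all regions: the regions partially overlap (shared area 35.16 mm²), so the edge portions inside another operand are dropped and the merged outline is re-measured after clipping — boundary = 85.58 mm. Overall, the cross-section is a single solid region. Total boundary length (outer) = 85.58 mm.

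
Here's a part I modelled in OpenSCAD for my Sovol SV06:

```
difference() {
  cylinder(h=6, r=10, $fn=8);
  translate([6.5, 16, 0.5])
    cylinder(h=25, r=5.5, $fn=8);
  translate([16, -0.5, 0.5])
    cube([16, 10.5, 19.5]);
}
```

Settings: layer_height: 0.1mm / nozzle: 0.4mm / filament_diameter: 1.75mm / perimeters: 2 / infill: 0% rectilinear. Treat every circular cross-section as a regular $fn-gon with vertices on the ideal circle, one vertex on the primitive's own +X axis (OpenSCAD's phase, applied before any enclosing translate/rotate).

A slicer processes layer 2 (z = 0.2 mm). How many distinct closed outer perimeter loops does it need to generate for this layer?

At z = 0.2 mm: the r=10 cylinder contributes a regular 8-gon of circumradius 10; the cylinder at (6.5, 16) is not intersected at this z (z outside [0.5, 25.5]); the cube at (16, -0.5) is absent (z outside [0.5, 20]); Subtracting the remaining from the first: none of the subtracted shapes is present at this height, so the r=10 cylinder is unchanged — 1 connected region. The result has 1 disconnected region.

1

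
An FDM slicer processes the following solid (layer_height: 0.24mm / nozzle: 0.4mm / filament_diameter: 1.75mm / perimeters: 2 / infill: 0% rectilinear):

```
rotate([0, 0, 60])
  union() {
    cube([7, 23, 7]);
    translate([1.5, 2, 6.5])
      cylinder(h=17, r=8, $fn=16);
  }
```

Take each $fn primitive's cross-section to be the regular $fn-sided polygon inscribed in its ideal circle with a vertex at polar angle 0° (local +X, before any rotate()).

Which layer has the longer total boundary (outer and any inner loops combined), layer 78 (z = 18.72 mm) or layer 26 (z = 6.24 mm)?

Layer 78 (z = 18.72): the cube is not intersected at this z (z outside [0, 7]); the r=8 cylinder at (1.5, 2) contributes a regular 16-gon of circumradius 8 (perimeter = 2·16·8.000·sin(180°/16) = 49.94 mm); Combining (union): only the r=8 cylinder at (1.5, 2) is present, so the union is just that shape — boundary = 49.94 mm; (rotated 60° about Z; rotation is an isometry so areas/perimeters/island counts are preserved). So its perimeter = 49.94 mm. Layer 26 (z = 6.24): the cube (footprint 7×23) is included at this height (perimeter 60.00 mm); the cylinder at (1.5, 2) is not intersected at this z (z outside [6.5, 23.5]); Taking the union: only the 7×23 cube is present, so the union is just that shape — boundary = 60.00 mm; (rotated 60° about Z; rotation is an isometry so areas/perimeters/island counts are preserved). So its perimeter = 60.00 mm. Layer 26 is larger (60.00 vs 49.94 mm).

layer 26 (z = 6.24 mm)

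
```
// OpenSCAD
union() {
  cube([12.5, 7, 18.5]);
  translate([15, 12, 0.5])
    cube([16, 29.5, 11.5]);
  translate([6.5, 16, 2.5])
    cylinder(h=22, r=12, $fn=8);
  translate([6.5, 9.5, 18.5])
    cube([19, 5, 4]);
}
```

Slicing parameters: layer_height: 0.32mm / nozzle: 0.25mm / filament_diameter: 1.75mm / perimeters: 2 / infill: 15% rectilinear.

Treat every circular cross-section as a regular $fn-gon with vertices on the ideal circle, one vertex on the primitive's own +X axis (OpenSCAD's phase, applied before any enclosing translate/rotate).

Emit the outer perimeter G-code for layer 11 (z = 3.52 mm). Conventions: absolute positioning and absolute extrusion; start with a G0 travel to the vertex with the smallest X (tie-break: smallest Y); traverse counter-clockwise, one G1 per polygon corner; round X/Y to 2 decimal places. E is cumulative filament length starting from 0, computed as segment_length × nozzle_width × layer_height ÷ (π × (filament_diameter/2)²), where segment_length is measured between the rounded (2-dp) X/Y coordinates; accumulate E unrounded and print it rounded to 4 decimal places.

At z = 3.52 mm: the 12.5×7 cube contributes its full rectangle; the cube at (15, 12) is present — its section is the full 16×29.5 rectangle; the r=12 cylinder at (6.5, 16) contributes a regular 8-gon of circumradius 12; the cube at (6.5, 9.5) is not intersected at this z (z outside [18.5, 22.5]); Taking the union: the regions partially overlap (shared area 46.77 mm²), so overlapping operands fuse into one piece — 1 connected region. The outline is a single polygon with 15 vertices. Extrusion per mm of travel: 0.25 × 0.32 / (π × 0.875²) = 0.033260. Accumulating E over each segment gives final E = 4.9517.

G0 X-5.50 Y16.00 Z3.52
G1 X-1.99 Y7.51 E0.3056
G1 X0.00 Y6.69 E0.3771
G1 X0.00 Y0.00 E0.5997
G1 X12.50 Y0.00 E1.0154
G1 X12.50 Y6.49 E1.2313
G1 X14.99 Y7.51 E1.3208
G1 X16.84 Y12.00 E1.4823
G1 X31.00 Y12.00 E1.9532
G1 X31.00 Y41.50 E2.9344
G1 X15.00 Y41.50 E3.4666
G1 X15.00 Y24.45 E4.0337
G1 X14.99 Y24.49 E4.0350
G1 X6.50 Y28.00 E4.3406
G1 X-1.99 Y24.49 E4.6462
G1 X-5.50 Y16.00 E4.9517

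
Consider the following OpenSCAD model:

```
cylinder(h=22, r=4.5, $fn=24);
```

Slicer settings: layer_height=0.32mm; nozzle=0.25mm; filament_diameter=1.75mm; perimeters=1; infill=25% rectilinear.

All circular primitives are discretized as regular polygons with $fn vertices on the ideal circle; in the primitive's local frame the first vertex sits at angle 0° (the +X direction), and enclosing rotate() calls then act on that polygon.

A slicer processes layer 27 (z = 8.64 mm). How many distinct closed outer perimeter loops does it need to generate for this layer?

1

At z = 8.64 mm: the cylinder: section is a regular 24-gon, circumradius r=4.5. The result has 1 disconnected region.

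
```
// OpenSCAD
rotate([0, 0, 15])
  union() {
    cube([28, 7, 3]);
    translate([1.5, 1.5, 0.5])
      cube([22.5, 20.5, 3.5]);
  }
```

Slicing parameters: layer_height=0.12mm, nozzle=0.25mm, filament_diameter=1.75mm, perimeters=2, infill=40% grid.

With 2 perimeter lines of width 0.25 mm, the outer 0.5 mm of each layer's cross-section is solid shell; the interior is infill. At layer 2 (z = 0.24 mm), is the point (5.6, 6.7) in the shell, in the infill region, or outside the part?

infill

At z = 0.24 mm: the cube is present — its section is the full 28×7 rectangle; the cube at (1.5, 1.5) is not intersected at this z (z outside [0.5, 4]); Merging all regions: only the 28×7 cube is present, so the union is just that shape — 1 connected region; (whole slice rotated 15° about Z — lengths, areas and connectivity unchanged). Overall, the cross-section is a single solid region. Undo the 15° rotation: the query point maps to (7.143, 5.022) in the un-rotated model frame. The nearest boundary edge runs (28.00, 7.00)→(0.00, 7.00); distance from the point to it = 1.98 mm. The point is inside the cross-section and 1.98 mm from the nearest boundary — more than the 0.5 mm shell width (2 × 0.25), so it's in the infill interior.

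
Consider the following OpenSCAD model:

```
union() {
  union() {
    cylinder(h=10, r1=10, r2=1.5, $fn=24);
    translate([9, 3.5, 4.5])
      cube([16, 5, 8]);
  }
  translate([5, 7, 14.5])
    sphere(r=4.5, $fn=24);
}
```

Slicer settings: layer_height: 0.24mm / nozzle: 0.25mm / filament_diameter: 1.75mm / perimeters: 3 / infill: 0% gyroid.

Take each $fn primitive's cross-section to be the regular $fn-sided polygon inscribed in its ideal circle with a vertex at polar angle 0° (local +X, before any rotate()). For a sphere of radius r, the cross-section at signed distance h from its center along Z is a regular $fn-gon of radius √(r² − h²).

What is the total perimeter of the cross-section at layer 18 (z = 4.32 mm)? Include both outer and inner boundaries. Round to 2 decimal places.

At z = 4.32 mm: the cone (r1=10→r2=1.5) has section circumradius 6.328 here — a regular 24-gon (perimeter = 2·24·6.328·sin(180°/24) = 39.65 mm); the cube at (9, 3.5) is absent (z outside [4.5, 12.5]); Merging all regions: only the cone is present, so the union is just that shape — boundary = 39.65 mm; the sphere at (5, 7) is not intersected at this z (|z−center|=10.180 > r=4.5); Combining (union): only the result so far is present, so the union is just that shape — boundary = 39.65 mm. Overall, the cross-section is a single solid region. Total boundary length (outer) = 39.65 mm.

39.65 mm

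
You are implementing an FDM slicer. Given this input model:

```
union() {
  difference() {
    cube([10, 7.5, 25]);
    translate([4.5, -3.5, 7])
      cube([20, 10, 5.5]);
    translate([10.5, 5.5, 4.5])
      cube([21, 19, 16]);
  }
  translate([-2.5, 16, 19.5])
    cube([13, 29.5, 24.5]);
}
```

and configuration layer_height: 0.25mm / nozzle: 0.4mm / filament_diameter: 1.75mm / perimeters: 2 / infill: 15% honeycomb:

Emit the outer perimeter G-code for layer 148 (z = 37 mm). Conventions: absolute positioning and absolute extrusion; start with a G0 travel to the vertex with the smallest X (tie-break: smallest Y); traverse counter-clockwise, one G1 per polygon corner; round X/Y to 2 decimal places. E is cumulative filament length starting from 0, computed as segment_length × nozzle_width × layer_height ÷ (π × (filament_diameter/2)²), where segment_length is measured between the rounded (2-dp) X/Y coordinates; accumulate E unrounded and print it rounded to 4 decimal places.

G0 X-2.50 Y16.00 Z37.00
G1 X10.50 Y16.00 E0.5405
G1 X10.50 Y45.50 E1.7669
G1 X-2.50 Y45.50 E2.3074
G1 X-2.50 Y16.00 E3.5339

At z = 37 mm: the cube is not intersected at this z (z outside [0, 25]); the cube at (4.5, -3.5) does not reach this height (z outside [7, 12.5]); the cube at (10.5, 5.5) is absent (z outside [4.5, 20.5]); After the difference (first − rest): the first operand is absent here, so nothing remains; the cube at (-2.5, 16) (footprint 13×29.5) is included at this height; Taking the union: only the 13×29.5 cube at (-2.5, 16) is present, so the union is just that shape — 1 connected region. The outline is a single polygon with 4 vertices. Extrusion per mm of travel: 0.4 × 0.25 / (π × 0.875²) = 0.041575. Accumulating E over each segment gives final E = 3.5339.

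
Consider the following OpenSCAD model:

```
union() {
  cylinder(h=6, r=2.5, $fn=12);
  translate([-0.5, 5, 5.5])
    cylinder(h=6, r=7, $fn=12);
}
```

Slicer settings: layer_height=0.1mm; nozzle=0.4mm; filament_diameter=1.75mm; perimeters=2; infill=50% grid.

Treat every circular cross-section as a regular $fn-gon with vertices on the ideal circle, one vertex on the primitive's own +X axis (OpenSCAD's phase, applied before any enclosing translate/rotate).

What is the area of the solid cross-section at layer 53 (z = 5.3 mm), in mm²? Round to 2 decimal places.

At z = 5.3 mm: the r=2.5 cylinder gives a regular 12-gon of circumradius 2.5 (constant along its height) (area = (12/2)·2.500²·sin(360°/12) = 18.75 mm²); the cylinder at (-0.5, 5) is absent (z outside [5.5, 11.5]); Taking the union: only the r=2.5 cylinder is present, so the union is just that shape — area = 18.75 mm². Overall, the cross-section is a single solid region. Net area = 18.75 mm².

18.75 mm²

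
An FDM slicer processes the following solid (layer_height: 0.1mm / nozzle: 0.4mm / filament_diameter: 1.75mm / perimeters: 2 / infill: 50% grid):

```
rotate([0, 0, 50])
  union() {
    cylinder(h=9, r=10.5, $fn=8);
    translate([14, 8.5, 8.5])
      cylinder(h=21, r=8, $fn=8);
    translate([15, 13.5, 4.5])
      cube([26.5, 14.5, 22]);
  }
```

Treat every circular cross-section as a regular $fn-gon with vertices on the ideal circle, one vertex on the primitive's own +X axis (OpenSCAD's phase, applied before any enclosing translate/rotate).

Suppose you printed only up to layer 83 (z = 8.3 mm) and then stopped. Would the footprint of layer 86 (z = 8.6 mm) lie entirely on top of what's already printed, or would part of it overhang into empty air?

part overhangs

Compare the two slices. At z = 8.3: the r=10.5 cylinder contributes a regular 8-gon of circumradius 10.5 (area = (8/2)·10.500²·sin(360°/8) = 311.83 mm²); the cylinder at (14, 8.5) does not reach this height (z outside [8.5, 29.5]); the cube at (15, 13.5) is present — its section is the full 26.5×14.5 rectangle (area 384.25 mm²); Combining (union): the 2 present regions are separate (no shared area or edge), so areas and boundary lengths simply add and each stays a separate island — area = 696.08 mm²; (whole slice rotated 50° about Z — lengths, areas and connectivity unchanged). At z = 8.6: the r=10.5 cylinder gives a regular 8-gon of circumradius 10.5 (constant along its height) (area = (8/2)·10.500²·sin(360°/8) = 311.83 mm²); the r=8 cylinder at (14, 8.5) gives a regular 8-gon of circumradius 8 (constant along its height) (area = (8/2)·8.000²·sin(360°/8) = 181.02 mm²); the 26.5×14.5 cube at (15, 13.5) contributes its full rectangle (area 384.25 mm²); Combining (union): the regions partially overlap — summed areas 877.10 mm² minus the doubly-counted overlap 12.61 mm² gives 864.50 mm² — area = 864.50 mm²; (whole slice rotated 50° about Z — lengths, areas and connectivity unchanged). Checking containment: at z = 8.6 the cross-section extends beyond the z = 8.3 cross-section by about 168.41 mm².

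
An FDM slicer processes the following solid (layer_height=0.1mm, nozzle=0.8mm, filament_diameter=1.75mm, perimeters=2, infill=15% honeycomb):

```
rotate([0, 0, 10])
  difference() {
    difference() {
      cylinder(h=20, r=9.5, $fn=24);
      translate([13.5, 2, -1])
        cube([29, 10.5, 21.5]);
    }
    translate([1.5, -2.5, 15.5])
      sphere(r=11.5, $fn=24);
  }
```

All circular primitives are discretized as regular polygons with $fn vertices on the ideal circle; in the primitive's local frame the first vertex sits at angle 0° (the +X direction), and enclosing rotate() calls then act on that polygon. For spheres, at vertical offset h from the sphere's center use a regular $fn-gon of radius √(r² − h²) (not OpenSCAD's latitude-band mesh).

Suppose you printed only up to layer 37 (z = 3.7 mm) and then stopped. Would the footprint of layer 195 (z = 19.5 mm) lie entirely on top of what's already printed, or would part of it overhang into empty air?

Compare the two slices. At z = 3.7: the r=9.5 cylinder contributes a regular 24-gon of circumradius 9.5 (area = (24/2)·9.500²·sin(360°/24) = 280.30 mm²); the 29×10.5 cube at (13.5, 2) contributes its full rectangle (area 304.50 mm²); Subtracting the remaining from the first: starting from the r=9.5 cylinder (280.30 mm²), the 29×10.5 cube at (13.5, 2) misses the remaining region (no effect) — area = 280.30 mm²; the sphere at (1.5, -2.5) is not intersected at this z (|z−center|=11.800 > r=11.5); After the difference (first − rest): none of the subtracted shapes is present at this height, so that combined region is unchanged — area = 280.30 mm²; (rotated 10° about Z; rotation is an isometry so areas/perimeters/island counts are preserved). At z = 19.5: the cylinder: section is a regular 24-gon, circumradius r=9.5 (area = (24/2)·9.500²·sin(360°/24) = 280.30 mm²); the cube at (13.5, 2) (footprint 29×10.5) is included at this height (area 304.50 mm²); After the difference (first − rest): starting from the r=9.5 cylinder (280.30 mm²), the 29×10.5 cube at (13.5, 2) misses the remaining region (no effect) — area = 280.30 mm²; the sphere at (1.5, -2.5): section is a regular 24-gon, circumradius = √(r²−h²) = √(11.5²−4²) = 10.782 (area = (24/2)·10.782²·sin(360°/24) = 361.05 mm²); Taking the first minus the rest: starting from the result so far (280.30 mm²), the r=11.5 sphere at (1.5, -2.5) partially overlaps it — only the 256.31 mm² overlap (of its 361.05 mm²) is removed, clipping the outline — area = 23.99 mm²; (rotated 10° about Z; rotation is an isometry so areas/perimeters/island counts are preserved). Checking containment: the cross-section at z = 19.5 is a subset of the cross-section at z = 3.7.

entirely on top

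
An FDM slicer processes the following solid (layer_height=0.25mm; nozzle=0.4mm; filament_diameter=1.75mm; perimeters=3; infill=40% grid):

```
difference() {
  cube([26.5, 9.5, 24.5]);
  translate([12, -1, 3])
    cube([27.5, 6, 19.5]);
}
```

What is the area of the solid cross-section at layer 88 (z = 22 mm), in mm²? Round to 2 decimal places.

At z = 22 mm: the cube (footprint 26.5×9.5) is included at this height (area 251.75 mm²); the cube at (12, -1) is present — its section is the full 27.5×6 rectangle (area 165.00 mm²); After the difference (first − rest): starting from the 26.5×9.5 cube (251.75 mm²), the 27.5×6 cube at (12, -1) partially overlaps it — only the 72.50 mm² overlap (of its 165.00 mm²) is removed, clipping the outline — area = 179.25 mm². Overall, the cross-section is a single solid region. Net area = 179.25 mm².

179.25 mm²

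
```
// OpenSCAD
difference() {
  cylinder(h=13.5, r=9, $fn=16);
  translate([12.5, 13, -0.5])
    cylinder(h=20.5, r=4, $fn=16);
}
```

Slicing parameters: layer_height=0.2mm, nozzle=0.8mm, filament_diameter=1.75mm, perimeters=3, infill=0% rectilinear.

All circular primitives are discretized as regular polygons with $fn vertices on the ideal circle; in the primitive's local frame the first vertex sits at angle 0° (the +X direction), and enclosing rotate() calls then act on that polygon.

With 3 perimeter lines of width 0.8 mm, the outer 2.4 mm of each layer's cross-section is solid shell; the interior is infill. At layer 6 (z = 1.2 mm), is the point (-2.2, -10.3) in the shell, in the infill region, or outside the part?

At z = 1.2 mm: the cylinder: section is a regular 16-gon, circumradius r=9; the r=4 cylinder at (12.5, 13) contributes a regular 16-gon of circumradius 4; After the difference (first − rest): starting from the r=9 cylinder, the r=4 cylinder at (12.5, 13) misses the remaining region (no effect) — 1 connected region. Overall, the cross-section is a single solid region. The nearest boundary edge runs (-0.00, -9.00)→(-3.44, -8.31); distance from the point to it = 1.70 mm. The point is not inside any of the regions above, so it lies outside the cross-section (1.70 mm from the nearest boundary).

outside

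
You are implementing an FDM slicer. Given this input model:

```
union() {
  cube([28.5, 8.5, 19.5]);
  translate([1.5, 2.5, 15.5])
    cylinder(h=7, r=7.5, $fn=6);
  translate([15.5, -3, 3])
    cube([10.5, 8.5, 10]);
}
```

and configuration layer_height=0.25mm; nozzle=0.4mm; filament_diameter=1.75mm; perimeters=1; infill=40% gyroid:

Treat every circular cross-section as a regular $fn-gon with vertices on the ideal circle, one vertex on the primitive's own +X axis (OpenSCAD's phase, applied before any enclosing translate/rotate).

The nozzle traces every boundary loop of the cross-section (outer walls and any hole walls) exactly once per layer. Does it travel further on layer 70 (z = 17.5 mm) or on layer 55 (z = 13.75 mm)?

layer 70 (z = 17.5 mm)

Layer 70 (z = 17.5): the cube is present — its section is the full 28.5×8.5 rectangle (perimeter 74.00 mm); the cylinder at (1.5, 2.5): section is a regular 6-gon, circumradius r=7.5 (perimeter = 2·6·7.500·sin(180°/6) = 45.00 mm); the cube at (15.5, -3) is not intersected at this z (z outside [3, 13]); Taking the union: the regions partially overlap (shared area 64.30 mm²), so the edge portions inside another operand are dropped and the merged outline is re-measured after clipping — boundary = 87.59 mm. So its perimeter = 87.59 mm. Layer 55 (z = 13.75): the cube is present — its section is the full 28.5×8.5 rectangle (perimeter 74.00 mm); the cylinder at (1.5, 2.5) does not reach this height (z outside [15.5, 22.5]); the cube at (15.5, -3) does not reach this height (z outside [3, 13]); Merging all regions: only the 28.5×8.5 cube is present, so the union is just that shape — boundary = 74.00 mm. So its perimeter = 74.00 mm. Layer 70 is larger (87.59 vs 74.00 mm).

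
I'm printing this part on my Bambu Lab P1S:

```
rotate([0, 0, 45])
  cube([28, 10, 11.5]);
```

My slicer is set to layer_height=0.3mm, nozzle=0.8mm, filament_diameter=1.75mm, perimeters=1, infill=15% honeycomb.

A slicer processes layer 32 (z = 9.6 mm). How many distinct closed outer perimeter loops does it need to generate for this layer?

At z = 9.6 mm: the 28×10 cube contributes its full rectangle; (rotated 45° about Z; rotation is an isometry so areas/perimeters/island counts are preserved). The result has 1 disconnected region.

1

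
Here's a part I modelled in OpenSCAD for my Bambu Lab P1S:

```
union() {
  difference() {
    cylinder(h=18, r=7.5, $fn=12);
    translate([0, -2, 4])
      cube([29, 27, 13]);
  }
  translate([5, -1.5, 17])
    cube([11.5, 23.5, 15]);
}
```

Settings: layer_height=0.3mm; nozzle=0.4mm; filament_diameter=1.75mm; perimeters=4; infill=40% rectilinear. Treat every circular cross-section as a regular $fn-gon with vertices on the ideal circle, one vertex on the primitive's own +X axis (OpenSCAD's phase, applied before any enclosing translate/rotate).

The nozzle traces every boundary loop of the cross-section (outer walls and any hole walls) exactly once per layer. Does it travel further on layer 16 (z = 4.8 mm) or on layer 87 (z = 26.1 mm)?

Layer 16 (z = 4.8): the r=7.5 cylinder contributes a regular 12-gon of circumradius 7.5 (perimeter = 2·12·7.500·sin(180°/12) = 46.59 mm); the 29×27 cube at (0, -2) contributes its full rectangle (perimeter 112.00 mm); Subtracting the remaining from the first: starting from the r=7.5 cylinder, the 29×27 cube at (0, -2) partially overlaps it — only the 56.65 mm² overlap (of its 783.00 mm²) is removed, clipping the outline — boundary = 49.33 mm; the cube at (5, -1.5) does not reach this height (z outside [17, 32]); Taking the union: only that combined region is present, so the union is just that shape — boundary = 49.33 mm. So its perimeter = 49.33 mm. Layer 87 (z = 26.1): the cylinder does not reach this height (z outside [0, 18]); the cube at (0, -2) does not reach this height (z outside [4, 17]); Taking the first minus the rest: the first operand is absent here, so nothing remains; the 11.5×23.5 cube at (5, -1.5) contributes its full rectangle (perimeter 70.00 mm); Taking the union: only the 11.5×23.5 cube at (5, -1.5) is present, so the union is just that shape — boundary = 70.00 mm. So its perimeter = 70.00 mm. Layer 87 is larger (70.00 vs 49.33 mm).

layer 87 (z = 26.1 mm)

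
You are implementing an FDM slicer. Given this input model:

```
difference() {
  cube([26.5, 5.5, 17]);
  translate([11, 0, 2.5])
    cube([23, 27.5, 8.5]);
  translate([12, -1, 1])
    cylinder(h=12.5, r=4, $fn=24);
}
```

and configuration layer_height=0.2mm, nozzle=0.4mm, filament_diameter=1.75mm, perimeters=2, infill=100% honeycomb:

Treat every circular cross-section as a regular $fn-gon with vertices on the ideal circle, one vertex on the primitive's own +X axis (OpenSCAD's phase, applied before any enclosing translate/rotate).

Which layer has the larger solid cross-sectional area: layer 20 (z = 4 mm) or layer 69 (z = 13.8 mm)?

layer 69 (z = 13.8 mm)

Layer 20 (z = 4): the cube (footprint 26.5×5.5) is included at this height (area 145.75 mm²); the cube at (11, 0) is present — its section is the full 23×27.5 rectangle (area 632.50 mm²); the r=4 cylinder at (12, -1) gives a regular 24-gon of circumradius 4 (constant along its height) (area = (24/2)·4.000²·sin(360°/24) = 49.69 mm²); After the difference (first − rest): starting from the 26.5×5.5 cube (145.75 mm²), the 23×27.5 cube at (11, 0) partially overlaps it — only the 85.25 mm² overlap (of its 632.50 mm²) is removed, clipping the outline; the r=4 cylinder at (12, -1) partially overlaps it — only the 5.55 mm² overlap (of its 49.69 mm²) is removed, clipping the outline — area = 54.95 mm². So its area = 54.95 mm². Layer 69 (z = 13.8): the cube is present — its section is the full 26.5×5.5 rectangle (area 145.75 mm²); the cube at (11, 0) does not reach this height (z outside [2.5, 11]); the cylinder at (12, -1) is not intersected at this z (z outside [1, 13.5]); After the difference (first − rest): none of the subtracted shapes is present at this height, so the 26.5×5.5 cube is unchanged — area = 145.75 mm². So its area = 145.75 mm². Layer 69 is larger (145.75 vs 54.95 mm²).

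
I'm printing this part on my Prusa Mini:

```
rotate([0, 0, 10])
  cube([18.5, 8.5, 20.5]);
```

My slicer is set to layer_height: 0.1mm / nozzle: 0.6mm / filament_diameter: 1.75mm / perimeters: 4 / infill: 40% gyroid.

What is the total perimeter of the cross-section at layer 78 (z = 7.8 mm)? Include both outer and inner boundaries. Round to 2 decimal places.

At z = 7.8 mm: the cube (footprint 18.5×8.5) is included at this height (perimeter 54.00 mm); (whole slice rotated 10° about Z — lengths, areas and connectivity unchanged). Overall, the cross-section is a single solid region. Total boundary length (outer) = 54.00 mm.

54.00 mm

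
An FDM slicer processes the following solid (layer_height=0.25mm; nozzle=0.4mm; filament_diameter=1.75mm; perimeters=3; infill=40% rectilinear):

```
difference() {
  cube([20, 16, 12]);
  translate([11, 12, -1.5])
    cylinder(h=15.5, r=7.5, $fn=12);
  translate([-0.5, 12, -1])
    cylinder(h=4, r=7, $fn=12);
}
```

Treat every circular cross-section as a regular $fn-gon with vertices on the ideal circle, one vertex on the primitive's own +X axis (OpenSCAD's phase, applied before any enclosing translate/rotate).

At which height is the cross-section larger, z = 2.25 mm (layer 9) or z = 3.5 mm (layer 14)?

Layer 9 (z = 2.25): the cube is present — its section is the full 20×16 rectangle (area 320.00 mm²); the r=7.5 cylinder at (11, 12) contributes a regular 12-gon of circumradius 7.5 (area = (12/2)·7.500²·sin(360°/12) = 168.75 mm²); the r=7 cylinder at (-0.5, 12) contributes a regular 12-gon of circumradius 7 (area = (12/2)·7.000²·sin(360°/12) = 147.00 mm²); Taking the first minus the rest: starting from the 20×16 cube (320.00 mm²), the r=7.5 cylinder at (11, 12) partially overlaps it — only the 140.04 mm² overlap (of its 168.75 mm²) is removed, clipping the outline; the r=7 cylinder at (-0.5, 12) partially overlaps it — only the 41.83 mm² overlap (of its 147.00 mm²) is removed, clipping the outline — area = 138.13 mm². So its area = 138.13 mm². Layer 14 (z = 3.5): the cube (footprint 20×16) is included at this height (area 320.00 mm²); the cylinder at (11, 12): section is a regular 12-gon, circumradius r=7.5 (area = (12/2)·7.500²·sin(360°/12) = 168.75 mm²); the cylinder at (-0.5, 12) does not reach this height (z outside [-1, 3]); After the difference (first − rest): starting from the 20×16 cube (320.00 mm²), the r=7.5 cylinder at (11, 12) partially overlaps it — only the 140.04 mm² overlap (of its 168.75 mm²) is removed, clipping the outline — area = 179.96 mm². So its area = 179.96 mm². Layer 14 is larger (179.96 vs 138.13 mm²).

layer 14 (z = 3.5 mm)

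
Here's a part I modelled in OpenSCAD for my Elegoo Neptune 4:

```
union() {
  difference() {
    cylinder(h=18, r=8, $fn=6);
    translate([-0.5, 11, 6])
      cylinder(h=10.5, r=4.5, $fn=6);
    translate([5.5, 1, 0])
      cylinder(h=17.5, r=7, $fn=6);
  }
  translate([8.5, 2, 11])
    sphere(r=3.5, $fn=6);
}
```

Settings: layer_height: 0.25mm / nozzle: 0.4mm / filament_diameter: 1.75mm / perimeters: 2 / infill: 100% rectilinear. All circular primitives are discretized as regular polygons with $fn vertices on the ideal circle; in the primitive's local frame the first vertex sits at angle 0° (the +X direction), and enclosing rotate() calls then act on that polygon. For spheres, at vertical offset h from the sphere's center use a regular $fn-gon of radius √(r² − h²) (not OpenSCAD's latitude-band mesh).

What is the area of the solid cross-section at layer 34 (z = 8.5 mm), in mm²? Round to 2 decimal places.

At z = 8.5 mm: the r=8 cylinder contributes a regular 6-gon of circumradius 8 (area = (6/2)·8.000²·sin(360°/6) = 166.28 mm²); the r=4.5 cylinder at (-0.5, 11) contributes a regular 6-gon of circumradius 4.5 (area = (6/2)·4.500²·sin(360°/6) = 52.61 mm²); the cylinder at (5.5, 1): section is a regular 6-gon, circumradius r=7 (area = (6/2)·7.000²·sin(360°/6) = 127.31 mm²); Taking the first minus the rest: starting from the r=8 cylinder (166.28 mm²), the r=4.5 cylinder at (-0.5, 11) misses the remaining region (no effect); the r=7 cylinder at (5.5, 1) partially overlaps it — only the 71.90 mm² overlap (of its 127.31 mm²) is removed, clipping the outline — area = 94.38 mm²; the sphere at (8.5, 2): section is a regular 6-gon, circumradius = √(r²−h²) = √(3.5²−2.5²) = 2.449 (area = (6/2)·2.449²·sin(360°/6) = 15.59 mm²); Taking the union: the 2 present regions are separate (no shared area or edge), so areas and boundary lengths simply add and each stays a separate island — area = 109.96 mm². Overall, the cross-section has 2 separate islands. Net area = 109.96 mm².

109.96 mm²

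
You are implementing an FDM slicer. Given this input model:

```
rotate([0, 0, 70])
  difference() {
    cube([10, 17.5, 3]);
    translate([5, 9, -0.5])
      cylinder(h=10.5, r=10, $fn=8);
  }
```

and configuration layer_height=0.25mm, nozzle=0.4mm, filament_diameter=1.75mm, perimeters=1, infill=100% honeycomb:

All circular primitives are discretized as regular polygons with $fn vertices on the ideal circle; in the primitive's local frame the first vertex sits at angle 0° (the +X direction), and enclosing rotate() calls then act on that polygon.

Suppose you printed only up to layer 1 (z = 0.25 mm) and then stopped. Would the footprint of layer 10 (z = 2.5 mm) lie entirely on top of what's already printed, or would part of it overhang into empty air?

Compare the two slices. At z = 0.25: the cube is present — its section is the full 10×17.5 rectangle (area 175.00 mm²); the r=10 cylinder at (5, 9) gives a regular 8-gon of circumradius 10 (constant along its height) (area = (8/2)·10.000²·sin(360°/8) = 282.84 mm²); Subtracting the remaining from the first: starting from the 10×17.5 cube (175.00 mm²), the r=10 cylinder at (5, 9) partially overlaps it — only the 171.44 mm² overlap (of its 282.84 mm²) is removed, clipping the outline — area = 3.56 mm²; (rotated 70° about Z; rotation is an isometry so areas/perimeters/island counts are preserved). At z = 2.5: the cube is present — its section is the full 10×17.5 rectangle (area 175.00 mm²); the r=10 cylinder at (5, 9) contributes a regular 8-gon of circumradius 10 (area = (8/2)·10.000²·sin(360°/8) = 282.84 mm²); After the difference (first − rest): starting from the 10×17.5 cube (175.00 mm²), the r=10 cylinder at (5, 9) partially overlaps it — only the 171.44 mm² overlap (of its 282.84 mm²) is removed, clipping the outline — area = 3.56 mm²; (rotated 70° about Z; rotation is an isometry so areas/perimeters/island counts are preserved). Checking containment: the cross-section at z = 2.5 is a subset of the cross-section at z = 0.25.

entirely on top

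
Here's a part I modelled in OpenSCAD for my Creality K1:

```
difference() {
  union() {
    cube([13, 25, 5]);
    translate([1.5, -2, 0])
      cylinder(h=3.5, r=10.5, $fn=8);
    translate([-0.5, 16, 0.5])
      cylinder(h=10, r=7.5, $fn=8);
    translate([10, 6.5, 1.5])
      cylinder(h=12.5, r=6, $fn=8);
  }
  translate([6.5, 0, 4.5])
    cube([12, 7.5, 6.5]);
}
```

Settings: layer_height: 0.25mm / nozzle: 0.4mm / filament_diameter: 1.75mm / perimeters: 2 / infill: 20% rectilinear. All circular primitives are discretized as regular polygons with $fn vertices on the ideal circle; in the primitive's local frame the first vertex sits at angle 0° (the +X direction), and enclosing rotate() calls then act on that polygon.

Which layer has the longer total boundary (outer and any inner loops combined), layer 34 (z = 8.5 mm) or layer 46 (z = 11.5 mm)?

Layer 34 (z = 8.5): the cube is absent (z outside [0, 5]); the cylinder at (1.5, -2) is absent (z outside [0, 3.5]); the r=7.5 cylinder at (-0.5, 16) gives a regular 8-gon of circumradius 7.5 (constant along its height) (perimeter = 2·8·7.500·sin(180°/8) = 45.92 mm); the r=6 cylinder at (10, 6.5) contributes a regular 8-gon of circumradius 6 (perimeter = 2·8·6.000·sin(180°/8) = 36.74 mm); Combining (union): the 2 present regions are separate (no shared area or edge), so areas and boundary lengths simply add and each stays a separate island — boundary = 82.66 mm; the cube at (6.5, 0) (footprint 12×7.5) is included at this height (perimeter 39.00 mm); After the difference (first − rest): starting from the result so far, the 12×7.5 cube at (6.5, 0) partially overlaps it — only the 53.21 mm² overlap (of its 90.00 mm²) is removed, clipping the outline — boundary = 83.24 mm. So its perimeter = 83.24 mm. Layer 46 (z = 11.5): the cube does not reach this height (z outside [0, 5]); the cylinder at (1.5, -2) is not intersected at this z (z outside [0, 3.5]); the cylinder at (-0.5, 16) is not intersected at this z (z outside [0.5, 10.5]); the cylinder at (10, 6.5): section is a regular 8-gon, circumradius r=6 (perimeter = 2·8·6.000·sin(180°/8) = 36.74 mm); Combining (union): only the r=6 cylinder at (10, 6.5) is present, so the union is just that shape — boundary = 36.74 mm; the cube at (6.5, 0) is absent (z outside [4.5, 11]); Taking the first minus the rest: none of the subtracted shapes is present at this height, so that combined region is unchanged — boundary = 36.74 mm. So its perimeter = 36.74 mm. Layer 34 is larger (83.24 vs 36.74 mm).

layer 34 (z = 8.5 mm)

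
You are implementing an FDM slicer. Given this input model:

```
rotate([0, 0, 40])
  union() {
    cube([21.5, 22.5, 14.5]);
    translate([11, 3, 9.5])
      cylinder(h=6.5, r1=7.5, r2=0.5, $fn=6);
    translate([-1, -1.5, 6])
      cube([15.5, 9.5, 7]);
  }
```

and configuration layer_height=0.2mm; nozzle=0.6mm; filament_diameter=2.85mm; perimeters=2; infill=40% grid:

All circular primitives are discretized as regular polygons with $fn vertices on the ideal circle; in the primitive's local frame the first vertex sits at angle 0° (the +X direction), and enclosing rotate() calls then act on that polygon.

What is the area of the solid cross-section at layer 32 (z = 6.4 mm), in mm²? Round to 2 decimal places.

515.00 mm²

At z = 6.4 mm: the 21.5×22.5 cube contributes its full rectangle (area 483.75 mm²); the cone at (11, 3) is not intersected at this z (z outside [9.5, 16]); the cube at (-1, -1.5) is present — its section is the full 15.5×9.5 rectangle (area 147.25 mm²); Combining (union): the regions partially overlap — summed areas 631.00 mm² minus the doubly-counted overlap 116.00 mm² gives 515.00 mm² — area = 515.00 mm²; (rotated 40° about Z; rotation is an isometry so areas/perimeters/island counts are preserved). Overall, the cross-section is a single solid region. Net area = 515.00 mm².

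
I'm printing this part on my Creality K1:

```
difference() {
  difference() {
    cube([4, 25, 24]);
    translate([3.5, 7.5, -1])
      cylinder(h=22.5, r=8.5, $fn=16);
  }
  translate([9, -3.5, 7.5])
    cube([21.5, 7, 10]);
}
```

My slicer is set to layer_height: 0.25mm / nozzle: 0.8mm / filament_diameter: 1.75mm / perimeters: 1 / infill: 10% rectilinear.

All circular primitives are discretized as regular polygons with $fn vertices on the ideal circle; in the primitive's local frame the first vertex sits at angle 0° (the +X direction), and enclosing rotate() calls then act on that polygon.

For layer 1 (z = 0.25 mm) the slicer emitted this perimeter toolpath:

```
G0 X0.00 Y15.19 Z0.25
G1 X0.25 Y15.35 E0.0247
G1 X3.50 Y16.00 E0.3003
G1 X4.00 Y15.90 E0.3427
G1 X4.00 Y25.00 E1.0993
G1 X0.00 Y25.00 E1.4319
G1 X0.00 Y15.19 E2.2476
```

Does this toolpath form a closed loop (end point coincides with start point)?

yes

Start point (G0): (0.00, 15.19). End point (last G1): the path returns to the start — closed.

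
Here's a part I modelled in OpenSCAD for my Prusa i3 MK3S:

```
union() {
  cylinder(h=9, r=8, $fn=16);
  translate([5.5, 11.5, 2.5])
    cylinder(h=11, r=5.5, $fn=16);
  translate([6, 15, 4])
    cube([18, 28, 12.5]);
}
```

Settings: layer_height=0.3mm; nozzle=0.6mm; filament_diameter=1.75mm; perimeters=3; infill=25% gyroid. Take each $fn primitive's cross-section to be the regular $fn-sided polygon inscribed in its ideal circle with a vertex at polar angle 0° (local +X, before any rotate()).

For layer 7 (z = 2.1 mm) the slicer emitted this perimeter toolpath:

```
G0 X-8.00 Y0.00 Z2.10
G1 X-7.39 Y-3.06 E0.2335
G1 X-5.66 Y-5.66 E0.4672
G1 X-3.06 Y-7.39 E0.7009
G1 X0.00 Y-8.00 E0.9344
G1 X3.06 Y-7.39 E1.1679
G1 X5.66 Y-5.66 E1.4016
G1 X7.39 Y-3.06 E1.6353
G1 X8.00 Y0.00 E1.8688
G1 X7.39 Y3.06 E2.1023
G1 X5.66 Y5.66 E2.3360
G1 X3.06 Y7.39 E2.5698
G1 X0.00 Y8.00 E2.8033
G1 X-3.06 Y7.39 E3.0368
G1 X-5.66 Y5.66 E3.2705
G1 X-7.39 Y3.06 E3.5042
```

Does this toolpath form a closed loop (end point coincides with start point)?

no

Start point (G0): (-8.00, 0.00). End point (last G1): the path does not return to the start — open.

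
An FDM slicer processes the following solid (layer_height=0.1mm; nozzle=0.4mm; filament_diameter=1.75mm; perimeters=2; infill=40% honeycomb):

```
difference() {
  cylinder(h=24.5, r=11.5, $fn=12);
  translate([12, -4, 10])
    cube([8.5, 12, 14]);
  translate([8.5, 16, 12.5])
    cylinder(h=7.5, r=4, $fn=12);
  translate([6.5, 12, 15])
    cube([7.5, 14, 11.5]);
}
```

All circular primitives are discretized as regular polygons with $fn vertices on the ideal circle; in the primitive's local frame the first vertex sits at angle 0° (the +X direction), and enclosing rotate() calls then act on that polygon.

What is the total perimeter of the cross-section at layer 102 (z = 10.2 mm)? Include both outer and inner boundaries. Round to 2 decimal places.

71.43 mm

At z = 10.2 mm: the cylinder: section is a regular 12-gon, circumradius r=11.5 (perimeter = 2·12·11.500·sin(180°/12) = 71.43 mm); the cube at (12, -4) is present — its section is the full 8.5×12 rectangle (perimeter 41.00 mm); the cylinder at (8.5, 16) is not intersected at this z (z outside [12.5, 20]); the cube at (6.5, 12) is not intersected at this z (z outside [15, 26.5]); Subtracting the remaining from the first: starting from the r=11.5 cylinder, the 8.5×12 cube at (12, -4) misses the remaining region (no effect) — boundary = 71.43 mm. Overall, the cross-section is a single solid region. Total boundary length (outer) = 71.43 mm.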